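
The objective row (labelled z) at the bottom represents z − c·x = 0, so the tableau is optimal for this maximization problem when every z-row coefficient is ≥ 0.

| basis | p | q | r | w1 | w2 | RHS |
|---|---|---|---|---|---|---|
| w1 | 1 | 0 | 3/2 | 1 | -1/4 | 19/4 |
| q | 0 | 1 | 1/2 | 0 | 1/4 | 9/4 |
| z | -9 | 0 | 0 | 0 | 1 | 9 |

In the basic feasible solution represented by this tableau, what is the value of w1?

19/4

w1 is basic (row 1); its value is the RHS of that row, 19/4.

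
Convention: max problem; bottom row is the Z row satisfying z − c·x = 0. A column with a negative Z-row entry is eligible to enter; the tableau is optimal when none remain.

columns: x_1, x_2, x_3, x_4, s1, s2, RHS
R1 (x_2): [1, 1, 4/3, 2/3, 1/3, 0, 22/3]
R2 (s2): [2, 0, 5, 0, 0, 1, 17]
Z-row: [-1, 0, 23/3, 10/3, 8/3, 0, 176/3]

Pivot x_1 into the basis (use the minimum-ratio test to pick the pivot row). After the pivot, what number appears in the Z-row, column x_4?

4

Ratio test on column x_1 — row 1: (22/3)/1 = 22/3; row 2: 17/2 = 17/2. Minimum is 22/3 at row 1 (x_2 leaves); pivot element 1.
Divide row 1 by 1; eliminate column x_1 from the other rows.
Z-row update in column x_4: 10/3 − (-1)·(2/3) = 4.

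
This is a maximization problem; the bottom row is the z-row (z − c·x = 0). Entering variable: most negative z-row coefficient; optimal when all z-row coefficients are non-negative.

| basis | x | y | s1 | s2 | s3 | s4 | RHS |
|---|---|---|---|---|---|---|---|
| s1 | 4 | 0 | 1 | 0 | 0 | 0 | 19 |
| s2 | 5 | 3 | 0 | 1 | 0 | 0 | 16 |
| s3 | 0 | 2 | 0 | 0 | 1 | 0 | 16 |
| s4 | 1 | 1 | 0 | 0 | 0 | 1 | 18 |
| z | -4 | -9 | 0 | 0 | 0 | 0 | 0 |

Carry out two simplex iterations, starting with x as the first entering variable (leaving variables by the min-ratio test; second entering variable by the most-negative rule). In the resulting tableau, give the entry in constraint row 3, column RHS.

16/3

Ratio test on column x — row 1: 19/4 = 19/4; row 2: 16/5 = 16/5; row 3: entry 0 ≤ 0; row 4: 18/1 = 18. Minimum is 16/5 at row 2 (s2 leaves); pivot element 5.
Divide row 2 by 5; eliminate column x from the other rows.
Second iteration: most negative z-row entry is -33/5 in column y, so y enters.
Ratio test on column y — row 1: entry -12/5 ≤ 0; row 2: (16/5)/(3/5) = 16/3; row 3: 16/2 = 8; row 4: (74/5)/(2/5) = 37. Minimum is 16/3 at row 2 (x leaves); pivot element 3/5.
Divide row 2 by 3/5; eliminate column y from the other rows.
After both pivots, the entry at constraint row 3, column RHS is 16/3.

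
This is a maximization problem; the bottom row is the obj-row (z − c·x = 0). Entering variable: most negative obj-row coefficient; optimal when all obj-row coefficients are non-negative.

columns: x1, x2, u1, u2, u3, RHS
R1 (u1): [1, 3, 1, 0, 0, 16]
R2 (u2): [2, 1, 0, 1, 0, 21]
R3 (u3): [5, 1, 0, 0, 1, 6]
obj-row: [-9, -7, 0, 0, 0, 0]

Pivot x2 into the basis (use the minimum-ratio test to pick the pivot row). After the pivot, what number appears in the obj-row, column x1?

Ratio test on column x2 — row 1: 16/3 = 16/3; row 2: 21/1 = 21; row 3: 6/1 = 6. Minimum is 16/3 at row 1 (u1 leaves); pivot element 3.
Divide row 1 by 3; eliminate column x2 from the other rows.
obj-row update in column x1: -9 − (-7)·(1/3) = -20/3.

-20/3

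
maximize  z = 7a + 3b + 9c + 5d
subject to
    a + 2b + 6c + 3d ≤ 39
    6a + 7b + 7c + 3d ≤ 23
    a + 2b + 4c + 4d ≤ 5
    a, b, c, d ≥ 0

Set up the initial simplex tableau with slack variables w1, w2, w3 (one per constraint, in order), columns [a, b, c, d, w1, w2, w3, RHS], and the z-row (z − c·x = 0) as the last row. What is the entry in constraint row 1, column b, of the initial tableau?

Constraint 1 has coefficient 2 on b.

2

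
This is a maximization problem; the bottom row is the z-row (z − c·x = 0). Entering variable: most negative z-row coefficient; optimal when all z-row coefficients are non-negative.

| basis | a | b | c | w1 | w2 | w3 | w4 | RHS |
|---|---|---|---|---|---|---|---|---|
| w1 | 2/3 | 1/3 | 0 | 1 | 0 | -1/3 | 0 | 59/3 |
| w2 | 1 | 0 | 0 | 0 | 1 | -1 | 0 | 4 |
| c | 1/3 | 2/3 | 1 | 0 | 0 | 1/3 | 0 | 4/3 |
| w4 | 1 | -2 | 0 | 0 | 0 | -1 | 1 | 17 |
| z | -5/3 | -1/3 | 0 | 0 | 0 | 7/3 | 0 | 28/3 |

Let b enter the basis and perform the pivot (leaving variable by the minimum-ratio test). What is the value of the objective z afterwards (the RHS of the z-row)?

Ratio test on column b — row 1: (59/3)/(1/3) = 59; row 2: entry 0 ≤ 0; row 3: (4/3)/(2/3) = 2; row 4: entry -2 ≤ 0. Minimum is 2 at row 3 (c leaves); pivot element 2/3.
Pivot on row 3; the z-row RHS becomes 28/3 − (-1/3)·2 = 10.

10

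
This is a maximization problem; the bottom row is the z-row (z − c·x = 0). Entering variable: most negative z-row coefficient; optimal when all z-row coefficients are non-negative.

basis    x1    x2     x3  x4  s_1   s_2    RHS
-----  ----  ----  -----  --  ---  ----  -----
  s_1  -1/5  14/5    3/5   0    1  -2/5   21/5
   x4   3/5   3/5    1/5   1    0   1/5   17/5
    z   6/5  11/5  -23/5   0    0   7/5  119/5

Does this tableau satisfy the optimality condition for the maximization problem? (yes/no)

The z-row has a negative entry -23/5 in column x3, so it is not optimal.

no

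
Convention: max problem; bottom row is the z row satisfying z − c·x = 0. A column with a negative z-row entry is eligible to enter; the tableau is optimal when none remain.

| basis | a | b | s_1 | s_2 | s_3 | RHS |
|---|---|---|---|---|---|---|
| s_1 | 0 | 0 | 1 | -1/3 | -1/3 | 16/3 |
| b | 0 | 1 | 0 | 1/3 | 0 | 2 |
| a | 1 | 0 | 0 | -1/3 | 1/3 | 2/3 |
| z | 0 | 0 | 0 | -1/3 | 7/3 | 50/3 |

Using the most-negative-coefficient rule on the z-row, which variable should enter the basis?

Negative z-row entries: s_2: -1/3.
The most negative is -1/3 in column s_2, so s_2 enters.

s_2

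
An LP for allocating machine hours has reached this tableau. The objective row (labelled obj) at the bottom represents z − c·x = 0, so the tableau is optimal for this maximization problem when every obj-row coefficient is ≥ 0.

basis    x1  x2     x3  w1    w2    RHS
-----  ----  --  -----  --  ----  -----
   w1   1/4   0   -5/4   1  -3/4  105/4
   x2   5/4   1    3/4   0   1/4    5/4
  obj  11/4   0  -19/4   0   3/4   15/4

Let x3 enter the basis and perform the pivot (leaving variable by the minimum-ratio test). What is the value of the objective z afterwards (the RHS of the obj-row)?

Ratio test on column x3 — row 1: entry -5/4 ≤ 0; row 2: (5/4)/(3/4) = 5/3. Minimum is 5/3 at row 2 (x2 leaves); pivot element 3/4.
Pivot on row 2; the obj-row RHS becomes 15/4 − (-19/4)·(5/3) = 35/3.

35/3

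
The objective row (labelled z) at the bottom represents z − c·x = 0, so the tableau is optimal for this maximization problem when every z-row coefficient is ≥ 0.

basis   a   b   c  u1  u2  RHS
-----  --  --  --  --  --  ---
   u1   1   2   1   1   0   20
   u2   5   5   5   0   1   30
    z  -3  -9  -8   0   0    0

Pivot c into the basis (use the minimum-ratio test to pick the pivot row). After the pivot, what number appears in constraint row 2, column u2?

Ratio test on column c — row 1: 20/1 = 20; row 2: 30/5 = 6. Minimum is 6 at row 2 (u2 leaves); pivot element 5.
Divide row 2 by 5; eliminate column c from the other rows.
In the new row 2, the u2 entry is the old entry divided by the pivot: 1/5 = 1/5.

1/5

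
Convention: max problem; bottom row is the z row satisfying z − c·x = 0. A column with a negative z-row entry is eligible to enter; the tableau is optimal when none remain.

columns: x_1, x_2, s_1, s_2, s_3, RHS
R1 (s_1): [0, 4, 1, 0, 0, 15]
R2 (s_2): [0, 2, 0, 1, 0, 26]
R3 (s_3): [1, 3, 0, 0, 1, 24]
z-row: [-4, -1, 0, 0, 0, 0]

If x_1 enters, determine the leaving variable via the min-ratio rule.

Column x_1 entries and ratios — s_1: 0 ≤ 0, skip; s_2: 0 ≤ 0, skip; s_3: 24/1 = 24.
Smallest ratio is 24 in the row of s_3, so s_3 leaves.

s_3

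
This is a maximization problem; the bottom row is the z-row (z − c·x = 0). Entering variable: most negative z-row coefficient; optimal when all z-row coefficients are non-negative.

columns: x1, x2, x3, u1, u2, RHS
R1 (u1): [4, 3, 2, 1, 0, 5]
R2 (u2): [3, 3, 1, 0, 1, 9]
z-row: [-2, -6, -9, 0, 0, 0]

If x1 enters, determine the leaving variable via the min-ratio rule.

Column x1 entries and ratios — u1: 5/4 = 5/4; u2: 9/3 = 3.
Smallest ratio is 5/4 in the row of u1, so u1 leaves.

u1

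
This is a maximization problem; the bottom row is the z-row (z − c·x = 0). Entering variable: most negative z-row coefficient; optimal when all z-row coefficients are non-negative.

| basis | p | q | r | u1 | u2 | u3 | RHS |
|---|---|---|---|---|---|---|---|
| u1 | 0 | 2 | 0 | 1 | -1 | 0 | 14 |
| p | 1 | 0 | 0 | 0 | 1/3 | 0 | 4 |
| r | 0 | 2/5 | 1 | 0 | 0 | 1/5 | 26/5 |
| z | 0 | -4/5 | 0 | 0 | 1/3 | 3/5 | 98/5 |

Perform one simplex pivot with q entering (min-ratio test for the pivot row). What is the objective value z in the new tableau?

Ratio test on column q — row 1: 14/2 = 7; row 2: entry 0 ≤ 0; row 3: (26/5)/(2/5) = 13. Minimum is 7 at row 1 (u1 leaves); pivot element 2.
Pivot on row 1; the z-row RHS becomes 98/5 − (-4/5)·7 = 126/5.

126/5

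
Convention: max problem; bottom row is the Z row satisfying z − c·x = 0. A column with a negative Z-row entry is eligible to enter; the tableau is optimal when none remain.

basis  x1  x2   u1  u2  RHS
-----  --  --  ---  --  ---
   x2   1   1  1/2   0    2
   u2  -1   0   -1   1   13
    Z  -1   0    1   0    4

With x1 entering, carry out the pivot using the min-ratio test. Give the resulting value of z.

Ratio test on column x1 — row 1: 2/1 = 2; row 2: entry -1 ≤ 0. Minimum is 2 at row 1 (x2 leaves); pivot element 1.
Pivot on row 1; the Z-row RHS becomes 4 − (-1)·2 = 6.

6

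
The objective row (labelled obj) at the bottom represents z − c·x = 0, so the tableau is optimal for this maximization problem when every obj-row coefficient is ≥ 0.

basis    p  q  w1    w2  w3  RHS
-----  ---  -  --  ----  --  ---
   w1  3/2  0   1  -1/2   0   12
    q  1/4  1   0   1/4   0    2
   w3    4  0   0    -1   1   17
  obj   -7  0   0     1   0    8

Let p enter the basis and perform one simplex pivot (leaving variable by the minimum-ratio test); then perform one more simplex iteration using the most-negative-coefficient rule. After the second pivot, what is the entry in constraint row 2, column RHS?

3

Ratio test on column p — row 1: 12/(3/2) = 8; row 2: 2/(1/4) = 8; row 3: 17/4 = 17/4. Minimum is 17/4 at row 3 (w3 leaves); pivot element 4.
Divide row 3 by 4; eliminate column p from the other rows.
Second iteration: most negative obj-row entry is -3/4 in column w2, so w2 enters.
Ratio test on column w2 — row 1: entry -1/8 ≤ 0; row 2: (15/16)/(5/16) = 3; row 3: entry -1/4 ≤ 0. Minimum is 3 at row 2 (q leaves); pivot element 5/16.
Divide row 2 by 5/16; eliminate column w2 from the other rows.
After both pivots, the entry at constraint row 2, column RHS is 3.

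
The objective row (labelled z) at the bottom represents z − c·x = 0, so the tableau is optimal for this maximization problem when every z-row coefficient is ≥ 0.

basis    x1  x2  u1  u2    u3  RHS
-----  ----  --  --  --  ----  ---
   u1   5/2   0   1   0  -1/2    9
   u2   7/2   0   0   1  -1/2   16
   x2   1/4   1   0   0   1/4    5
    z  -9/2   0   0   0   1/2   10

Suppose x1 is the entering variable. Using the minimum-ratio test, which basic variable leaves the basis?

u1

Column x1 entries and ratios — u1: 9/(5/2) = 18/5; u2: 16/(7/2) = 32/7; x2: 5/(1/4) = 20.
Smallest ratio is 18/5 in the row of u1, so u1 leaves.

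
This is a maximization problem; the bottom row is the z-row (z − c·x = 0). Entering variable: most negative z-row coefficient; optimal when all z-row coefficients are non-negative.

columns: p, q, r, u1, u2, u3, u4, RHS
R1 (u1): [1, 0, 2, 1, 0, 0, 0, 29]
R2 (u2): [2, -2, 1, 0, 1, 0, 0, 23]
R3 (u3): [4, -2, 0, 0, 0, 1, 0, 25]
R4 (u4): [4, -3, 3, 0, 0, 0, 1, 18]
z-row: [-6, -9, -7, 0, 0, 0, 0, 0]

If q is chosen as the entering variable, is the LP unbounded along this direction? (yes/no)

yes

Every constraint-row entry in column q is ≤ 0, so increasing q is unbounded.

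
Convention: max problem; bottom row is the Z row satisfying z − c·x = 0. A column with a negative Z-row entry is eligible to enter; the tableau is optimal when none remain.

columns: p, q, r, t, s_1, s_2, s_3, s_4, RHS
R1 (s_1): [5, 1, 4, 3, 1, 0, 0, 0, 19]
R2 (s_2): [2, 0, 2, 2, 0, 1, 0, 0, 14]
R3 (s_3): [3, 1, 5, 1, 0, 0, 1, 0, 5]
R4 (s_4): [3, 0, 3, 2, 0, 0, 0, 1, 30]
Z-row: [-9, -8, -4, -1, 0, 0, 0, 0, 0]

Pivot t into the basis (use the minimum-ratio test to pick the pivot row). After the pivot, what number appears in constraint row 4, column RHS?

20

Ratio test on column t — row 1: 19/3 = 19/3; row 2: 14/2 = 7; row 3: 5/1 = 5; row 4: 30/2 = 15. Minimum is 5 at row 3 (s_3 leaves); pivot element 1.
Divide row 3 by 1; eliminate column t from the other rows.
Row 4 update in column RHS: 30 − 2·5 = 20.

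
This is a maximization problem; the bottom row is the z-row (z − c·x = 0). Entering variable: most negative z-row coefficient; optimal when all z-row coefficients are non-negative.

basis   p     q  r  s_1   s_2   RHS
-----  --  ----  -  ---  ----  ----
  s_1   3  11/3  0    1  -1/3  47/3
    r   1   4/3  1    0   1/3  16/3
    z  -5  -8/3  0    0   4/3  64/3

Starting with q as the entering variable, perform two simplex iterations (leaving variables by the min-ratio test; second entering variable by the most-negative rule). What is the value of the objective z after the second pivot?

44

Ratio test on column q — row 1: (47/3)/(11/3) = 47/11; row 2: (16/3)/(4/3) = 4. Minimum is 4 at row 2 (r leaves); pivot element 4/3.
Pivot on row 2; the z-row RHS becomes 64/3 − (-8/3)·4 = 32.
Next entering variable (most negative z-row entry -3): p.
Ratio test on column p — row 1: 1/(1/4) = 4; row 2: 4/(3/4) = 16/3. Minimum is 4 at row 1 (s_1 leaves); pivot element 1/4.
After the second pivot the z-row RHS is 32 − (-3)·4 = 44.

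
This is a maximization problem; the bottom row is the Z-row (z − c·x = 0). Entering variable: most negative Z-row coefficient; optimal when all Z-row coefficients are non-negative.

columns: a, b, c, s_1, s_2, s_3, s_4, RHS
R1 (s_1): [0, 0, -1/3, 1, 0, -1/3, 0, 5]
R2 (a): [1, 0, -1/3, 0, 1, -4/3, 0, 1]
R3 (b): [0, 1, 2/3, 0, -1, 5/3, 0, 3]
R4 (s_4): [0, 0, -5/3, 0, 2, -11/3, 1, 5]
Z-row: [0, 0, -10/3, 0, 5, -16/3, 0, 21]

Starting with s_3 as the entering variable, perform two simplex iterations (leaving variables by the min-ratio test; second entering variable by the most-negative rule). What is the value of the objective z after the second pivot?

36

Ratio test on column s_3 — row 1: entry -1/3 ≤ 0; row 2: entry -4/3 ≤ 0; row 3: 3/(5/3) = 9/5; row 4: entry -11/3 ≤ 0. Minimum is 9/5 at row 3 (b leaves); pivot element 5/3.
Pivot on row 3; the Z-row RHS becomes 21 − (-16/3)·(9/5) = 153/5.
Next entering variable (most negative Z-row entry -6/5): c.
Ratio test on column c — row 1: entry -1/5 ≤ 0; row 2: (17/5)/(1/5) = 17; row 3: (9/5)/(2/5) = 9/2; row 4: entry -1/5 ≤ 0. Minimum is 9/2 at row 3 (s_3 leaves); pivot element 2/5.
After the second pivot the Z-row RHS is 153/5 − (-6/5)·(9/2) = 36.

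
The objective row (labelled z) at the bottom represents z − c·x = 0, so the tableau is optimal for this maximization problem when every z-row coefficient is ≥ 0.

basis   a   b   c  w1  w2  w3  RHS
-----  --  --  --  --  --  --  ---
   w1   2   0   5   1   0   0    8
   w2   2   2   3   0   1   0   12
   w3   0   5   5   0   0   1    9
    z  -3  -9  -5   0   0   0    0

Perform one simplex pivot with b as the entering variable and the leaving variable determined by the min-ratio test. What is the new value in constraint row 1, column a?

Ratio test on column b — row 1: entry 0 ≤ 0; row 2: 12/2 = 6; row 3: 9/5 = 9/5. Minimum is 9/5 at row 3 (w3 leaves); pivot element 5.
Divide row 3 by 5; eliminate column b from the other rows.
Row 1 update in column a: 2 − 0·0 = 2.

2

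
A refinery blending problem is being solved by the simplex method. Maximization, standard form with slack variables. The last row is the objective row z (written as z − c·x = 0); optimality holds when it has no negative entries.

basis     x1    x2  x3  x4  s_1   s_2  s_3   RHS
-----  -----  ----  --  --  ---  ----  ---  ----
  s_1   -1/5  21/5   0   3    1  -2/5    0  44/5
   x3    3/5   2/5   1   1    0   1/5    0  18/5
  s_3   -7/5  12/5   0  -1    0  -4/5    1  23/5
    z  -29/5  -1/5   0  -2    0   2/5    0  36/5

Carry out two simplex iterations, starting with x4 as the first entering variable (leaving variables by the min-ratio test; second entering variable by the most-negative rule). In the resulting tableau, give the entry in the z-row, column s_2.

Ratio test on column x4 — row 1: (44/5)/3 = 44/15; row 2: (18/5)/1 = 18/5; row 3: entry -1 ≤ 0. Minimum is 44/15 at row 1 (s_1 leaves); pivot element 3.
Divide row 1 by 3; eliminate column x4 from the other rows.
Second iteration: most negative z-row entry is -89/15 in column x1, so x1 enters.
Ratio test on column x1 — row 1: entry -1/15 ≤ 0; row 2: (2/3)/(2/3) = 1; row 3: entry -22/15 ≤ 0. Minimum is 1 at row 2 (x3 leaves); pivot element 2/3.
Divide row 2 by 2/3; eliminate column x1 from the other rows.
After both pivots, the entry at the z-row, column s_2 is 31/10.

31/10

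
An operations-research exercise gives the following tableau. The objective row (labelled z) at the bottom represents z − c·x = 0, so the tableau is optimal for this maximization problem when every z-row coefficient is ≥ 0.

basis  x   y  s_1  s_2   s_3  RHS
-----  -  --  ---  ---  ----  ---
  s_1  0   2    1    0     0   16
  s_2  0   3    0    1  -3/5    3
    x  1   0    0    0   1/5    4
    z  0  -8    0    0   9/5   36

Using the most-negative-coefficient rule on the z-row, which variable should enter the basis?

Negative z-row entries: y: -8.
The most negative is -8 in column y, so y enters.

y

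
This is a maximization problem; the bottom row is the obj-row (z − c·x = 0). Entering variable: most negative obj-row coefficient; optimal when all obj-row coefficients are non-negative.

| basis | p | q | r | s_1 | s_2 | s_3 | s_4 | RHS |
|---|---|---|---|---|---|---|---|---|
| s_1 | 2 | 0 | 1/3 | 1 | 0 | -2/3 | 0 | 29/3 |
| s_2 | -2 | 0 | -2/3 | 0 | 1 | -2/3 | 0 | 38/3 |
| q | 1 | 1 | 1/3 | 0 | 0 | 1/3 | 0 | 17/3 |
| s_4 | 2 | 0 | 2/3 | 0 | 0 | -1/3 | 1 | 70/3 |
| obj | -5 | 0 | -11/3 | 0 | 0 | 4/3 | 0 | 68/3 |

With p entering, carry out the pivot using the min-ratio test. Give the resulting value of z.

Ratio test on column p — row 1: (29/3)/2 = 29/6; row 2: entry -2 ≤ 0; row 3: (17/3)/1 = 17/3; row 4: (70/3)/2 = 35/3. Minimum is 29/6 at row 1 (s_1 leaves); pivot element 2.
Pivot on row 1; the obj-row RHS becomes 68/3 − (-5)·(29/6) = 281/6.

281/6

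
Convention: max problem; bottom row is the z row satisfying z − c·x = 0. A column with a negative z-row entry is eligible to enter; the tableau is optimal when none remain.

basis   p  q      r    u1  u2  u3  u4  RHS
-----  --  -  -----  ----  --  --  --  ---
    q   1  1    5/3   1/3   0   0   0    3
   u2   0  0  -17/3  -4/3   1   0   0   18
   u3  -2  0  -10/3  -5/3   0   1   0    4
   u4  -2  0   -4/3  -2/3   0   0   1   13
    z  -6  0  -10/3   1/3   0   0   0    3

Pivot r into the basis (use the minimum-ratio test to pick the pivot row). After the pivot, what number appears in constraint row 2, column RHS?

141/5

Ratio test on column r — row 1: 3/(5/3) = 9/5; row 2: entry -17/3 ≤ 0; row 3: entry -10/3 ≤ 0; row 4: entry -4/3 ≤ 0. Minimum is 9/5 at row 1 (q leaves); pivot element 5/3.
Divide row 1 by 5/3; eliminate column r from the other rows.
Row 2 update in column RHS: 18 − (-17/3)·(9/5) = 141/5.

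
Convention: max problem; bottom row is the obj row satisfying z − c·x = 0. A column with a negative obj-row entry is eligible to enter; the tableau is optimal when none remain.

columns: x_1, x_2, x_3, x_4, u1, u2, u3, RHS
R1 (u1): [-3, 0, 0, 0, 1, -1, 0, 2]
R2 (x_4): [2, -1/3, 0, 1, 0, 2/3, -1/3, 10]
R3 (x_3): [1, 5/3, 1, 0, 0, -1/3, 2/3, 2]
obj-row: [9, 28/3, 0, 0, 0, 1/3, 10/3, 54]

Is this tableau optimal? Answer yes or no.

yes

Every obj-row coefficient is ≥ 0, so the tableau is optimal.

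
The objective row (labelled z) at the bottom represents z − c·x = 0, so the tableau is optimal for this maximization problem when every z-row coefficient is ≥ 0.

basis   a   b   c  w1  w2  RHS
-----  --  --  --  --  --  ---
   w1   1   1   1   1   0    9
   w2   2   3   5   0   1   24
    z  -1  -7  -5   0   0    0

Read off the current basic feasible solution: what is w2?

w2 is basic (row 2); its value is the RHS of that row, 24.

24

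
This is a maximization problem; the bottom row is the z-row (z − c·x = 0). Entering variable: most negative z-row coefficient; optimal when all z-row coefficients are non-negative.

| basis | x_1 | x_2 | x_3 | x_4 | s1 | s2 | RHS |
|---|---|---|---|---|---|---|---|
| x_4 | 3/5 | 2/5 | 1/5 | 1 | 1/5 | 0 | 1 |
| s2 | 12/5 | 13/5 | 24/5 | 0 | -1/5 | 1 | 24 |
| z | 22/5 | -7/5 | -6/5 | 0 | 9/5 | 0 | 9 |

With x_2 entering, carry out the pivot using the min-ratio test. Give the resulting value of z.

Ratio test on column x_2 — row 1: 1/(2/5) = 5/2; row 2: 24/(13/5) = 120/13. Minimum is 5/2 at row 1 (x_4 leaves); pivot element 2/5.
Pivot on row 1; the z-row RHS becomes 9 − (-7/5)·(5/2) = 25/2.

25/2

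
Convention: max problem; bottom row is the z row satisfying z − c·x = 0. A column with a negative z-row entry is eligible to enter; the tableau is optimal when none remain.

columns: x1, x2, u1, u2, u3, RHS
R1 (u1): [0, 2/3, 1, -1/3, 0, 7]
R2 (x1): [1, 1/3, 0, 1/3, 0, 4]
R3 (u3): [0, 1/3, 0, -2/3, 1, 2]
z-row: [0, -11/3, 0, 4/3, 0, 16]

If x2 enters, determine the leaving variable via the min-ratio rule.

u3

Column x2 entries and ratios — u1: 7/(2/3) = 21/2; x1: 4/(1/3) = 12; u3: 2/(1/3) = 6.
Smallest ratio is 6 in the row of u3, so u3 leaves.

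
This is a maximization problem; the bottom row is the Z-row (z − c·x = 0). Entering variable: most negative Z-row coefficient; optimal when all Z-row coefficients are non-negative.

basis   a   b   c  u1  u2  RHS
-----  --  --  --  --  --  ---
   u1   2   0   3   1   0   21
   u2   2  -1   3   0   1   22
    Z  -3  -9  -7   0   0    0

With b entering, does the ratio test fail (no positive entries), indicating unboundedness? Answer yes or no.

Every constraint-row entry in column b is ≤ 0, so increasing b is unbounded.

yes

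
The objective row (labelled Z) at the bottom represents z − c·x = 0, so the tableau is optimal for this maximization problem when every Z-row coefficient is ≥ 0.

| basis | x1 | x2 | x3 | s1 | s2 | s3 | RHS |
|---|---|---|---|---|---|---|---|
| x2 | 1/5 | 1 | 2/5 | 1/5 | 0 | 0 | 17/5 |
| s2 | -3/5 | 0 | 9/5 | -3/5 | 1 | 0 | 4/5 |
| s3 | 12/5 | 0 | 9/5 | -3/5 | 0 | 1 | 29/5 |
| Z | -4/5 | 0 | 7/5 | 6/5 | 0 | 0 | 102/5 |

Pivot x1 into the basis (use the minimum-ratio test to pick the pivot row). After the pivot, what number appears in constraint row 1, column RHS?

Ratio test on column x1 — row 1: (17/5)/(1/5) = 17; row 2: entry -3/5 ≤ 0; row 3: (29/5)/(12/5) = 29/12. Minimum is 29/12 at row 3 (s3 leaves); pivot element 12/5.
Divide row 3 by 12/5; eliminate column x1 from the other rows.
Row 1 update in column RHS: 17/5 − (1/5)·(29/12) = 35/12.

35/12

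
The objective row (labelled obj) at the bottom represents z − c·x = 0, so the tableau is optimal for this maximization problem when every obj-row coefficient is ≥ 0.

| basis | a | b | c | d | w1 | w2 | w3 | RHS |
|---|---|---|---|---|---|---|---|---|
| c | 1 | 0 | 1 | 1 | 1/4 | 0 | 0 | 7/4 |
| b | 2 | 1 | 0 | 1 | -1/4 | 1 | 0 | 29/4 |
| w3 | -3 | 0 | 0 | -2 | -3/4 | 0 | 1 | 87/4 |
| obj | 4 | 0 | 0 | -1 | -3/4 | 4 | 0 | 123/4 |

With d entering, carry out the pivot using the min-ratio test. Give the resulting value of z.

Ratio test on column d — row 1: (7/4)/1 = 7/4; row 2: (29/4)/1 = 29/4; row 3: entry -2 ≤ 0. Minimum is 7/4 at row 1 (c leaves); pivot element 1.
Pivot on row 1; the obj-row RHS becomes 123/4 − (-1)·(7/4) = 65/2.

65/2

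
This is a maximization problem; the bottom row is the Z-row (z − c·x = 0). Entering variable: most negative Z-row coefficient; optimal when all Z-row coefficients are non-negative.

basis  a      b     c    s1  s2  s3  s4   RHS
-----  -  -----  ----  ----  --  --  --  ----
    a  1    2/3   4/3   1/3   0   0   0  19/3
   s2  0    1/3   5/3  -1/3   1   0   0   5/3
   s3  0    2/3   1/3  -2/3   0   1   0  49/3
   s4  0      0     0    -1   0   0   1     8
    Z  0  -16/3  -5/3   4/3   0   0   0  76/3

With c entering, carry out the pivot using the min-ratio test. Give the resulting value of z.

Ratio test on column c — row 1: (19/3)/(4/3) = 19/4; row 2: (5/3)/(5/3) = 1; row 3: (49/3)/(1/3) = 49; row 4: entry 0 ≤ 0. Minimum is 1 at row 2 (s2 leaves); pivot element 5/3.
Pivot on row 2; the Z-row RHS becomes 76/3 − (-5/3)·1 = 27.

27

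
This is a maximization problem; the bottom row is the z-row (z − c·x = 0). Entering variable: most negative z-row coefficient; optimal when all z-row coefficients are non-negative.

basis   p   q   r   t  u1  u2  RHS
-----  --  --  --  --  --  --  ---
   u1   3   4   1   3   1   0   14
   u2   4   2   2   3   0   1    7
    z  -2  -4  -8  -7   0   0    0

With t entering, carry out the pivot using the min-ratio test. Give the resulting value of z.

49/3

Ratio test on column t — row 1: 14/3 = 14/3; row 2: 7/3 = 7/3. Minimum is 7/3 at row 2 (u2 leaves); pivot element 3.
Pivot on row 2; the z-row RHS becomes 0 − (-7)·(7/3) = 49/3.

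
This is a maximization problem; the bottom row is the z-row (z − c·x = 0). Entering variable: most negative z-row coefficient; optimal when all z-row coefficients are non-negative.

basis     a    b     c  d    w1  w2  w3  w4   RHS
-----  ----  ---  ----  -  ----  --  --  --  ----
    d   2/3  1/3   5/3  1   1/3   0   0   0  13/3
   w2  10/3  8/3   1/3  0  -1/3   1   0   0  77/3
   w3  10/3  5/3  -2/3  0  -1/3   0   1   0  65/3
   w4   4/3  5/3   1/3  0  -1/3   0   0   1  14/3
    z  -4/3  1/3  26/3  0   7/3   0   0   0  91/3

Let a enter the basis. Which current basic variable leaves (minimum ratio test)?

w4

Column a entries and ratios — d: (13/3)/(2/3) = 13/2; w2: (77/3)/(10/3) = 77/10; w3: (65/3)/(10/3) = 13/2; w4: (14/3)/(4/3) = 7/2.
Smallest ratio is 7/2 in the row of w4, so w4 leaves.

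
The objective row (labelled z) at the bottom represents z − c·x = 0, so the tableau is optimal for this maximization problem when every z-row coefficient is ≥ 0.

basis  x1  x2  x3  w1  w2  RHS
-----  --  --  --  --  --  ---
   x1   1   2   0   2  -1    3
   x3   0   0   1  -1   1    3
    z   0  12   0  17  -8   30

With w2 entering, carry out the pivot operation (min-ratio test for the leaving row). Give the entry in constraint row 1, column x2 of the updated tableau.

2

Ratio test on column w2 — row 1: entry -1 ≤ 0; row 2: 3/1 = 3. Minimum is 3 at row 2 (x3 leaves); pivot element 1.
Divide row 2 by 1; eliminate column w2 from the other rows.
Row 1 update in column x2: 2 − (-1)·0 = 2.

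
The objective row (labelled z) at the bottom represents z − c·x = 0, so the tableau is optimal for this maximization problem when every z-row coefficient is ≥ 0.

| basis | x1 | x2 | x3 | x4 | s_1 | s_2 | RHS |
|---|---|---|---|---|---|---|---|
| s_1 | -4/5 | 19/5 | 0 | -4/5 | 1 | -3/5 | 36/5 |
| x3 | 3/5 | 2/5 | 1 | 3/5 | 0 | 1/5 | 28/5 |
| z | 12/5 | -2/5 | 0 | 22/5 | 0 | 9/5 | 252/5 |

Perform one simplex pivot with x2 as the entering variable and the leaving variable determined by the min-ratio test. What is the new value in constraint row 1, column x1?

Ratio test on column x2 — row 1: (36/5)/(19/5) = 36/19; row 2: (28/5)/(2/5) = 14. Minimum is 36/19 at row 1 (s_1 leaves); pivot element 19/5.
Divide row 1 by 19/5; eliminate column x2 from the other rows.
In the new row 1, the x1 entry is the old entry divided by the pivot: (-4/5)/(19/5) = -4/19.

-4/19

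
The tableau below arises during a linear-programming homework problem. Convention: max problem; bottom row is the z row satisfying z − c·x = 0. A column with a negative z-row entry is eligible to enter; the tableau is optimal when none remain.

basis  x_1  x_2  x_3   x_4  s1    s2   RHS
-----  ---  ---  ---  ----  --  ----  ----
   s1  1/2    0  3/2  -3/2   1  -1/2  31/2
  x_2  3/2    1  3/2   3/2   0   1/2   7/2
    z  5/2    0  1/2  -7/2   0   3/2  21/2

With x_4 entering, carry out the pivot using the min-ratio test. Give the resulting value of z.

Ratio test on column x_4 — row 1: entry -3/2 ≤ 0; row 2: (7/2)/(3/2) = 7/3. Minimum is 7/3 at row 2 (x_2 leaves); pivot element 3/2.
Pivot on row 2; the z-row RHS becomes 21/2 − (-7/2)·(7/3) = 56/3.

56/3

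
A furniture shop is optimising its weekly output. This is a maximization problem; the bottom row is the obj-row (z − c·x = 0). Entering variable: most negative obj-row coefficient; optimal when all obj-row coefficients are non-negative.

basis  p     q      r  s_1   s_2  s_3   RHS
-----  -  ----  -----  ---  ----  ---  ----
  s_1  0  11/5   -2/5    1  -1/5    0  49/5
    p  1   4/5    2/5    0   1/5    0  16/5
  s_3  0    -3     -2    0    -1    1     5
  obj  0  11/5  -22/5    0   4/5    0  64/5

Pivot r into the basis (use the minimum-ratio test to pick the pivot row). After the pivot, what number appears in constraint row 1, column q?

Ratio test on column r — row 1: entry -2/5 ≤ 0; row 2: (16/5)/(2/5) = 8; row 3: entry -2 ≤ 0. Minimum is 8 at row 2 (p leaves); pivot element 2/5.
Divide row 2 by 2/5; eliminate column r from the other rows.
Row 1 update in column q: 11/5 − (-2/5)·2 = 3.

3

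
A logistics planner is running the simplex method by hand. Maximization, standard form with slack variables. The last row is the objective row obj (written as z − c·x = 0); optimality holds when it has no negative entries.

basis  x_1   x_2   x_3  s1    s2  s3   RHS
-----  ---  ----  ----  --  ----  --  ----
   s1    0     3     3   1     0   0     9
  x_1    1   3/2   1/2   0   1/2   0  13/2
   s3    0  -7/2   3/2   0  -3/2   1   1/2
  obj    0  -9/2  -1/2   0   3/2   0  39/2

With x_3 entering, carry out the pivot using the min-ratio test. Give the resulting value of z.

59/3

Ratio test on column x_3 — row 1: 9/3 = 3; row 2: (13/2)/(1/2) = 13; row 3: (1/2)/(3/2) = 1/3. Minimum is 1/3 at row 3 (s3 leaves); pivot element 3/2.
Pivot on row 3; the obj-row RHS becomes 39/2 − (-1/2)·(1/3) = 59/3.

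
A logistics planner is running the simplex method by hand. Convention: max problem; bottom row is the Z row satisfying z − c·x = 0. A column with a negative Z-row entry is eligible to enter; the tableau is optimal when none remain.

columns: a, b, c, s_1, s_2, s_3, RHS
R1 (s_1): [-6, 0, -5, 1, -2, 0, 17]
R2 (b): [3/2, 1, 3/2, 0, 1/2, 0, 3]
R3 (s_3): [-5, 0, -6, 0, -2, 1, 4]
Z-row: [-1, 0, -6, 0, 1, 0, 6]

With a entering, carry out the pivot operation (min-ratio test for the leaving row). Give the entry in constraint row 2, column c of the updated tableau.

1

Ratio test on column a — row 1: entry -6 ≤ 0; row 2: 3/(3/2) = 2; row 3: entry -5 ≤ 0. Minimum is 2 at row 2 (b leaves); pivot element 3/2.
Divide row 2 by 3/2; eliminate column a from the other rows.
In the new row 2, the c entry is the old entry divided by the pivot: (3/2)/(3/2) = 1.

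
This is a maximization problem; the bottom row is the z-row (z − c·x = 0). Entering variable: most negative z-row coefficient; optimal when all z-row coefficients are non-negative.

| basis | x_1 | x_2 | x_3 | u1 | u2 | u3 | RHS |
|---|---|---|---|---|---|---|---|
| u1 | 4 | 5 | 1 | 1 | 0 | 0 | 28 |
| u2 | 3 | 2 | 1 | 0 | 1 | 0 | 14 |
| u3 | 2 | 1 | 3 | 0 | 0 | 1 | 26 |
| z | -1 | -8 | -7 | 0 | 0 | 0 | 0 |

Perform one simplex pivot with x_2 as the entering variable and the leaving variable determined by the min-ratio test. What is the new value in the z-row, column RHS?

Ratio test on column x_2 — row 1: 28/5 = 28/5; row 2: 14/2 = 7; row 3: 26/1 = 26. Minimum is 28/5 at row 1 (u1 leaves); pivot element 5.
Divide row 1 by 5; eliminate column x_2 from the other rows.
z-row update in column RHS: 0 − (-8)·(28/5) = 224/5.

224/5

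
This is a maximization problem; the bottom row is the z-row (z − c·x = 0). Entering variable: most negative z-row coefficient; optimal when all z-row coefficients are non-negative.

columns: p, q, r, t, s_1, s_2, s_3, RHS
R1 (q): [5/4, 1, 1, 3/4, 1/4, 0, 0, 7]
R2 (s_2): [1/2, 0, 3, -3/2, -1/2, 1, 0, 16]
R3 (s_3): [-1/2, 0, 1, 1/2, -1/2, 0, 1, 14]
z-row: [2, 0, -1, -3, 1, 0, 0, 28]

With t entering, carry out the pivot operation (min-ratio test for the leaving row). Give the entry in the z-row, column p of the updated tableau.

Ratio test on column t — row 1: 7/(3/4) = 28/3; row 2: entry -3/2 ≤ 0; row 3: 14/(1/2) = 28. Minimum is 28/3 at row 1 (q leaves); pivot element 3/4.
Divide row 1 by 3/4; eliminate column t from the other rows.
z-row update in column p: 2 − (-3)·(5/3) = 7.

7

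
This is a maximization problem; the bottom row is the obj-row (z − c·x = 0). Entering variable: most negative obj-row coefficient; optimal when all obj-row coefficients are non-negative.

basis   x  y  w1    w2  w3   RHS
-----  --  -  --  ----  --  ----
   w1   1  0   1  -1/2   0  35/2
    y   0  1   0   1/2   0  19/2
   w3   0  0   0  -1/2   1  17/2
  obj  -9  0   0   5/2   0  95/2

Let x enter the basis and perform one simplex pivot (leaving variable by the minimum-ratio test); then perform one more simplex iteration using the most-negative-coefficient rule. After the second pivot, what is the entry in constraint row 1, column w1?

1

Ratio test on column x — row 1: (35/2)/1 = 35/2; row 2: entry 0 ≤ 0; row 3: entry 0 ≤ 0. Minimum is 35/2 at row 1 (w1 leaves); pivot element 1.
Divide row 1 by 1; eliminate column x from the other rows.
Second iteration: most negative obj-row entry is -2 in column w2, so w2 enters.
Ratio test on column w2 — row 1: entry -1/2 ≤ 0; row 2: (19/2)/(1/2) = 19; row 3: entry -1/2 ≤ 0. Minimum is 19 at row 2 (y leaves); pivot element 1/2.
Divide row 2 by 1/2; eliminate column w2 from the other rows.
After both pivots, the entry at constraint row 1, column w1 is 1.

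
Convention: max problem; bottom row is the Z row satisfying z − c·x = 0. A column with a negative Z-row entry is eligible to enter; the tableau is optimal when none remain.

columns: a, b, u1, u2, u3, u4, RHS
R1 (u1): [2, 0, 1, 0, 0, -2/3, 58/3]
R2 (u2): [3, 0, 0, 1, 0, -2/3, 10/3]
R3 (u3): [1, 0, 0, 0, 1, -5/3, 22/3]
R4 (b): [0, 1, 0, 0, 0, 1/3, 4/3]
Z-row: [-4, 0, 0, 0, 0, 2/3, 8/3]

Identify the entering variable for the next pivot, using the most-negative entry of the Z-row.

a

Negative Z-row entries: a: -4.
The most negative is -4 in column a, so a enters.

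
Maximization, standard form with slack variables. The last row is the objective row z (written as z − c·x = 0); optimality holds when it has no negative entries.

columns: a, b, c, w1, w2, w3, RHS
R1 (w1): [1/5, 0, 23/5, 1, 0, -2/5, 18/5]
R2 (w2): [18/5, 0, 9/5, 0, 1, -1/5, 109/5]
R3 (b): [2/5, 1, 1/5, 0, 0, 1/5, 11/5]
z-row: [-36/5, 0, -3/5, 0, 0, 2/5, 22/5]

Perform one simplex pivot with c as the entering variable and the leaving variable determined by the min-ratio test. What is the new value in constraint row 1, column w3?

Ratio test on column c — row 1: (18/5)/(23/5) = 18/23; row 2: (109/5)/(9/5) = 109/9; row 3: (11/5)/(1/5) = 11. Minimum is 18/23 at row 1 (w1 leaves); pivot element 23/5.
Divide row 1 by 23/5; eliminate column c from the other rows.
In the new row 1, the w3 entry is the old entry divided by the pivot: (-2/5)/(23/5) = -2/23.

-2/23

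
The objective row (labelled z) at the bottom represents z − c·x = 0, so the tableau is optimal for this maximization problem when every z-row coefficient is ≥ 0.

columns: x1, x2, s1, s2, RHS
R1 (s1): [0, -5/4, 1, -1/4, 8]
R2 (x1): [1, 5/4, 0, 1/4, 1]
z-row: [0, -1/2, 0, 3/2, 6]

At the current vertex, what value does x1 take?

x1 is basic (row 2); its value is the RHS of that row, 1.

1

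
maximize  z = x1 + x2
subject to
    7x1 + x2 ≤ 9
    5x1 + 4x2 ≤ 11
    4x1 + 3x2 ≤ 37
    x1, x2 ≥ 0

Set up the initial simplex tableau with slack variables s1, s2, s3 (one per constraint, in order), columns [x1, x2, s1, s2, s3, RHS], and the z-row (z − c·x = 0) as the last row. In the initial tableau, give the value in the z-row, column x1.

The z-row carries the negated objective coefficients: the x1 entry is -1.

-1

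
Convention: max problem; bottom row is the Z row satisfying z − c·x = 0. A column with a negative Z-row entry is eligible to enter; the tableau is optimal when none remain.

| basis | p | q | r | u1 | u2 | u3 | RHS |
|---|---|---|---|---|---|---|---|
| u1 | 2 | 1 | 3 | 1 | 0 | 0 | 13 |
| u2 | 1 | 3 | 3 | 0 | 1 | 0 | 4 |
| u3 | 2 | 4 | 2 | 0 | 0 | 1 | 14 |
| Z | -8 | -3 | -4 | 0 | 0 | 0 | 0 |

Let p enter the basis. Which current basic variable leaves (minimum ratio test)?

u2

Column p entries and ratios — u1: 13/2 = 13/2; u2: 4/1 = 4; u3: 14/2 = 7.
Smallest ratio is 4 in the row of u2, so u2 leaves.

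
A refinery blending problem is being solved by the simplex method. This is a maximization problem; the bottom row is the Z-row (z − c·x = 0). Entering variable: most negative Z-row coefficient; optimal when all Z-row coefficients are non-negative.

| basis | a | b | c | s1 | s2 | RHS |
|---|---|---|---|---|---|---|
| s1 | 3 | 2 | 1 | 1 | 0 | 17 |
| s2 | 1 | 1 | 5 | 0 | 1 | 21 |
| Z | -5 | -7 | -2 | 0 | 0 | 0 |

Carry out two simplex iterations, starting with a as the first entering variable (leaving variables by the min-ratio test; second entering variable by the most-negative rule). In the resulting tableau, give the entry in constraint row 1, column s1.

1/2

Ratio test on column a — row 1: 17/3 = 17/3; row 2: 21/1 = 21. Minimum is 17/3 at row 1 (s1 leaves); pivot element 3.
Divide row 1 by 3; eliminate column a from the other rows.
Second iteration: most negative Z-row entry is -11/3 in column b, so b enters.
Ratio test on column b — row 1: (17/3)/(2/3) = 17/2; row 2: (46/3)/(1/3) = 46. Minimum is 17/2 at row 1 (a leaves); pivot element 2/3.
Divide row 1 by 2/3; eliminate column b from the other rows.
After both pivots, the entry at constraint row 1, column s1 is 1/2.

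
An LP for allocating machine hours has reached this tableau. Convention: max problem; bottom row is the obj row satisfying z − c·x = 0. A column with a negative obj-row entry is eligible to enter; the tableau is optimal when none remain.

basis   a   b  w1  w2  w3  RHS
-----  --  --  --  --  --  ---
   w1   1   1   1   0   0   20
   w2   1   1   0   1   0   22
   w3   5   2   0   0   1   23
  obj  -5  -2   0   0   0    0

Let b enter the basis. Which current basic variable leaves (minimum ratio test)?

w3

Column b entries and ratios — w1: 20/1 = 20; w2: 22/1 = 22; w3: 23/2 = 23/2.
Smallest ratio is 23/2 in the row of w3, so w3 leaves.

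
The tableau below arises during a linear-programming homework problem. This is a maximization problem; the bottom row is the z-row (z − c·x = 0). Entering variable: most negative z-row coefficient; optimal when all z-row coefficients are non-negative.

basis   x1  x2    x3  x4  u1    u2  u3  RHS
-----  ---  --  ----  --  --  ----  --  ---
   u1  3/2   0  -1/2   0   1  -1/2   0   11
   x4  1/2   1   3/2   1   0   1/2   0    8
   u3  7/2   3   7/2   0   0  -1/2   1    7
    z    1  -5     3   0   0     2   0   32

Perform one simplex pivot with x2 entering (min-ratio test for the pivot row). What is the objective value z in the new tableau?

131/3

Ratio test on column x2 — row 1: entry 0 ≤ 0; row 2: 8/1 = 8; row 3: 7/3 = 7/3. Minimum is 7/3 at row 3 (u3 leaves); pivot element 3.
Pivot on row 3; the z-row RHS becomes 32 − (-5)·(7/3) = 131/3.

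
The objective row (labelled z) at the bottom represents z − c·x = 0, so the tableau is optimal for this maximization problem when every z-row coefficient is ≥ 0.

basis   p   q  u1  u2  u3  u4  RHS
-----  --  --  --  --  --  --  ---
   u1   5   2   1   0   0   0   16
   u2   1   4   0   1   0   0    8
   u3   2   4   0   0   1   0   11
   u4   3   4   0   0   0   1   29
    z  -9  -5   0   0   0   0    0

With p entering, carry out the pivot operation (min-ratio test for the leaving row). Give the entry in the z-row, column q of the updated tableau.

Ratio test on column p — row 1: 16/5 = 16/5; row 2: 8/1 = 8; row 3: 11/2 = 11/2; row 4: 29/3 = 29/3. Minimum is 16/5 at row 1 (u1 leaves); pivot element 5.
Divide row 1 by 5; eliminate column p from the other rows.
z-row update in column q: -5 − (-9)·(2/5) = -7/5.

-7/5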